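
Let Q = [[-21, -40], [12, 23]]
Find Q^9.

tr Q = 2 and det Q = -3, so the characteristic polynomial is λ² − (2)λ + (-3) with roots 3 and -1.
Eigenvectors give P = [[-5, -2], [3, 1]] with P⁻¹ = [[1, 2], [-3, -5]], and Q = P·diag(3, -1)·P⁻¹.
Then Q^9 = P·diag(19683, -1)·P⁻¹ = [[-98415, 2], [59049, -1]] · [[1, 2], [-3, -5]] = [[-98421, -196840], [59052, 118103]].

[[-98421, -196840], [59052, 118103]]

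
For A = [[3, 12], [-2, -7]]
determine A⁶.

[[-1455, -4368], [728, 2185]]

tr A = -4 and det A = 3, so the characteristic polynomial is λ² − (-4)λ + (3) with roots -3 and -1.
Eigenvectors give P = [[-2, 3], [1, -1]] with P⁻¹ = [[1, 3], [1, 2]], and A = P·diag(-3, -1)·P⁻¹.
Then A⁶ = P·diag(729, 1)·P⁻¹ = [[-1458, 3], [729, -1]] · [[1, 3], [1, 2]] = [[-1455, -4368], [728, 2185]].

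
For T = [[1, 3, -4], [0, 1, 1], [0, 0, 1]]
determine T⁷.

T = I + N where N = [[0, 3, -4], [0, 0, 1], [0, 0, 0]] is strictly upper-triangular, so N³ = 0.
(I + N)⁷ = I + 7·N + 21·N² = [[1, 21, 35], [0, 1, 7], [0, 0, 1]].

[[1, 21, 35], [0, 1, 7], [0, 0, 1]]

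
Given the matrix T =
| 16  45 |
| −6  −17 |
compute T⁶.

[[−314, −945], [126, 379]]

tr T = −1 and det T = −2, so the characteristic polynomial is λ² − (−1)λ + (−2) with roots 1 and −2.
Eigenvectors give P = [[3, −5], [−1, 2]] with P⁻¹ = [[2, 5], [1, 3]], and T = P·diag(1, −2)·P⁻¹.
Then T⁶ = P·diag(1, 64)·P⁻¹ = [[3, −320], [−1, 128]] · [[2, 5], [1, 3]] = [[−314, −945], [126, 379]].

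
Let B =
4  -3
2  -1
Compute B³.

[[22, -21], [14, -13]]

tr B = 3 and det B = 2, so the characteristic polynomial is λ² − (3)λ + (2) with roots 2 and 1.
Eigenvectors give P = [[3, 1], [2, 1]] with P⁻¹ = [[1, -1], [-2, 3]], and B = P·diag(2, 1)·P⁻¹.
Then B³ = P·diag(8, 1)·P⁻¹ = [[24, 1], [16, 1]] · [[1, -1], [-2, 3]] = [[22, -21], [14, -13]].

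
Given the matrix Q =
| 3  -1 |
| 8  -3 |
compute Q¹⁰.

[[1, 0], [0, 1]]

Q² = I (check: tr Q = 0 and det Q = -1), so Q¹⁰ = I since 10 is even.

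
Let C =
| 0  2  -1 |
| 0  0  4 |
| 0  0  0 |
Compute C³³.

C is strictly triangular, hence nilpotent: C³ = 0, so C³³ = 0.

[[0, 0, 0], [0, 0, 0], [0, 0, 0]]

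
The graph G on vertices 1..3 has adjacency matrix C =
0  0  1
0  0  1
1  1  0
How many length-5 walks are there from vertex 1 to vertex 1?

0

The number of length-5 walks from vertex 1 to vertex 1 is entry (1,1) of C⁵, where C is the adjacency matrix.
C² = [[1, 1, 0], [1, 1, 0], [0, 0, 2]]
C³ = [[0, 0, 2], [0, 0, 2], [2, 2, 0]]
C⁴ = [[2, 2, 0], [2, 2, 0], [0, 0, 4]]
C⁵ = [[0, 0, 4], [0, 0, 4], [4, 4, 0]]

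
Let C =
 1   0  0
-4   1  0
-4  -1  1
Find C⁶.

C = I + N where N = [[0, 0, 0], [-4, 0, 0], [-4, -1, 0]] is strictly lower-triangular, so N³ = 0.
(I + N)⁶ = I + 6·N + 15·N² = [[1, 0, 0], [-24, 1, 0], [36, -6, 1]].

[[1, 0, 0], [-24, 1, 0], [36, -6, 1]]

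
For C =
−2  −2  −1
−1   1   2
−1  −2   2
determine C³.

C² = [[7, 4, −4], [−1, −1, 7], [2, −4, 1]]
C³ = [[−14, −2, −7], [−4, −13, 13], [−1, −10, −8]]

[[−14, −2, −7], [−4, −13, 13], [−1, −10, −8]]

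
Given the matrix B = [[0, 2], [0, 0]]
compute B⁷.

[[0, 0], [0, 0]]

B is strictly triangular, hence nilpotent: B² = 0, so B⁷ = 0.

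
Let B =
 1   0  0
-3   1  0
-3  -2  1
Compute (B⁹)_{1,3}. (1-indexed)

B = I + N where N = [[0, 0, 0], [-3, 0, 0], [-3, -2, 0]] is strictly lower-triangular, so N³ = 0.
(I + N)⁹ = I + 9·N + 36·N² = [[1, 0, 0], [-27, 1, 0], [189, -18, 1]].

0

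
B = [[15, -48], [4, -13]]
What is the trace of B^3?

26

tr B = 2 and det B = -3, so the characteristic polynomial is λ² − (2)λ + (-3) with roots -1 and 3.
Eigenvectors give P = [[-3, 4], [-1, 1]] with P⁻¹ = [[1, -4], [1, -3]], and B = P·diag(-1, 3)·P⁻¹.
Then B^3 = P·diag(-1, 27)·P⁻¹ = [[3, 108], [1, 27]] · [[1, -4], [1, -3]] = [[111, -336], [28, -85]].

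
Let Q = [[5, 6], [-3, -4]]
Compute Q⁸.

[[511, 510], [-255, -254]]

tr Q = 1 and det Q = -2, so the characteristic polynomial is λ² − (1)λ + (-2) with roots -1 and 2.
Eigenvectors give P = [[-1, -2], [1, 1]] with P⁻¹ = [[1, 2], [-1, -1]], and Q = P·diag(-1, 2)·P⁻¹.
Then Q⁸ = P·diag(1, 256)·P⁻¹ = [[-1, -512], [1, 256]] · [[1, 2], [-1, -1]] = [[511, 510], [-255, -254]].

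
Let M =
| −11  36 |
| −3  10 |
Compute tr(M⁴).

tr M = −1 and det M = −2, so the characteristic polynomial is λ² − (−1)λ + (−2) with roots 1 and −2.
Eigenvectors give P = [[3, 4], [1, 1]] with P⁻¹ = [[−1, 4], [1, −3]], and M = P·diag(1, −2)·P⁻¹.
Then M⁴ = P·diag(1, 16)·P⁻¹ = [[3, 64], [1, 16]] · [[−1, 4], [1, −3]] = [[61, −180], [15, −44]].

17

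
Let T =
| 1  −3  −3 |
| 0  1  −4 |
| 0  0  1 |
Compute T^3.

[[1, −9, 27], [0, 1, −12], [0, 0, 1]]

T = I + N where N = [[0, −3, −3], [0, 0, −4], [0, 0, 0]] is strictly upper-triangular, so N^3 = 0.
(I + N)^3 = I + 3·N + 3·N^2 = [[1, −9, 27], [0, 1, −12], [0, 0, 1]].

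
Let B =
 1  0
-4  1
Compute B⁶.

B = I + N where N = [[0, 0], [-4, 0]] is strictly lower-triangular, so N² = 0.
(I + N)⁶ = I + 6·N = [[1, 0], [-24, 1]].

[[1, 0], [-24, 1]]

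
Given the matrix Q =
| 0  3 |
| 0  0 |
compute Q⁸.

[[0, 0], [0, 0]]

Q is strictly triangular, hence nilpotent: Q² = 0, so Q⁸ = 0.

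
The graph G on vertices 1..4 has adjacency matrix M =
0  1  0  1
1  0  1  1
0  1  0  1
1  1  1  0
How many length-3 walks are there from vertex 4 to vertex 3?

5

The number of length-3 walks from vertex 4 to vertex 3 is entry (4,3) of M^3, where M is the adjacency matrix.
M^2 = [[2, 1, 2, 1], [1, 3, 1, 2], [2, 1, 2, 1], [1, 2, 1, 3]]
M^3 = [[2, 5, 2, 5], [5, 4, 5, 5], [2, 5, 2, 5], [5, 5, 5, 4]]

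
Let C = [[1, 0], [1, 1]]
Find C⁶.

C = I + N where N = [[0, 0], [1, 0]] is strictly lower-triangular, so N² = 0.
(I + N)⁶ = I + 6·N = [[1, 0], [6, 1]].

[[1, 0], [6, 1]]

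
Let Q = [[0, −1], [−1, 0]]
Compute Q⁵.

Q² = I (check: tr Q = 0 and det Q = −1), so Q⁵ = Q since 5 is odd.

[[0, −1], [−1, 0]]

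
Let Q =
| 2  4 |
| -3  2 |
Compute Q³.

Q² = [[-8, 16], [-12, -8]]
Q³ = [[-64, 0], [0, -64]]

[[-64, 0], [0, -64]]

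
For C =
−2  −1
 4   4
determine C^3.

C^2 = [[0, −2], [8, 12]]
C^3 = [[−8, −8], [32, 40]]

[[−8, −8], [32, 40]]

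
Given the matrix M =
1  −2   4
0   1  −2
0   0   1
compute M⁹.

[[1, −18, 180], [0, 1, −18], [0, 0, 1]]

M = I + N where N = [[0, −2, 4], [0, 0, −2], [0, 0, 0]] is strictly upper-triangular, so N³ = 0.
(I + N)⁹ = I + 9·N + 36·N² = [[1, −18, 180], [0, 1, −18], [0, 0, 1]].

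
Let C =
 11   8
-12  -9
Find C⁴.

[[241, 160], [-240, -159]]

tr C = 2 and det C = -3, so the characteristic polynomial is λ² − (2)λ + (-3) with roots -1 and 3.
Eigenvectors give P = [[2, -1], [-3, 1]] with P⁻¹ = [[-1, -1], [-3, -2]], and C = P·diag(-1, 3)·P⁻¹.
Then C⁴ = P·diag(1, 81)·P⁻¹ = [[2, -81], [-3, 81]] · [[-1, -1], [-3, -2]] = [[241, 160], [-240, -159]].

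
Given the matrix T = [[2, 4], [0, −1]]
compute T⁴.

[[16, 20], [0, 1]]

T² = [[4, 4], [0, 1]]
T³ = [[8, 12], [0, −1]]
T⁴ = [[16, 20], [0, 1]]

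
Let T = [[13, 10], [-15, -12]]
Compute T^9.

[[60073, 40390], [-60585, -40902]]

tr T = 1 and det T = -6, so the characteristic polynomial is λ² − (1)λ + (-6) with roots -2 and 3.
Eigenvectors give P = [[-2, 1], [3, -1]] with P⁻¹ = [[1, 1], [3, 2]], and T = P·diag(-2, 3)·P⁻¹.
Then T^9 = P·diag(-512, 19683)·P⁻¹ = [[1024, 19683], [-1536, -19683]] · [[1, 1], [3, 2]] = [[60073, 40390], [-60585, -40902]].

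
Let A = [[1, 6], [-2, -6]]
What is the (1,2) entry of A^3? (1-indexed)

tr A = -5 and det A = 6, so the characteristic polynomial is λ² − (-5)λ + (6) with roots -2 and -3.
Eigenvectors give P = [[-2, 3], [1, -2]] with P⁻¹ = [[-2, -3], [-1, -2]], and A = P·diag(-2, -3)·P⁻¹.
Then A^3 = P·diag(-8, -27)·P⁻¹ = [[16, -81], [-8, 54]] · [[-2, -3], [-1, -2]] = [[49, 114], [-38, -84]].

114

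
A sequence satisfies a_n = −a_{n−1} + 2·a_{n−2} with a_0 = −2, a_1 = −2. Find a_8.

−2

With companion matrix Q = [[−1, 2], [1, 0]], [a_n, a_{n−1}]ᵀ = Q·[a_{n−1}, a_{n−2}]ᵀ, so [a_8, a_7]ᵀ = Q⁷·[a_1, a_0]ᵀ.
Q⁷ = [[−85, 86], [43, −42]], giving [a_8, a_7]ᵀ = [[−2], [−2]].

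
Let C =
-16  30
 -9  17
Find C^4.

tr C = 1 and det C = -2, so the characteristic polynomial is λ² − (1)λ + (-2) with roots -1 and 2.
Eigenvectors give P = [[2, -5], [1, -3]] with P⁻¹ = [[3, -5], [1, -2]], and C = P·diag(-1, 2)·P⁻¹.
Then C^4 = P·diag(1, 16)·P⁻¹ = [[2, -80], [1, -48]] · [[3, -5], [1, -2]] = [[-74, 150], [-45, 91]].

[[-74, 150], [-45, 91]]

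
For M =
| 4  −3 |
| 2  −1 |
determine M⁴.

[[46, −45], [30, −29]]

tr M = 3 and det M = 2, so the characteristic polynomial is λ² − (3)λ + (2) with roots 1 and 2.
Eigenvectors give P = [[−1, −3], [−1, −2]] with P⁻¹ = [[2, −3], [−1, 1]], and M = P·diag(1, 2)·P⁻¹.
Then M⁴ = P·diag(1, 16)·P⁻¹ = [[−1, −48], [−1, −32]] · [[2, −3], [−1, 1]] = [[46, −45], [30, −29]].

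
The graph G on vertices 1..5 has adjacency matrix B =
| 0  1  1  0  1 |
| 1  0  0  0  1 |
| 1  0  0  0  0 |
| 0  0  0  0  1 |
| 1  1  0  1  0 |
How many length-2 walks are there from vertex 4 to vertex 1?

1

The number of length-2 walks from vertex 4 to vertex 1 is entry (4,1) of B^2, where B is the adjacency matrix.
B^2 = [[3, 1, 0, 1, 1], [1, 2, 1, 1, 1], [0, 1, 1, 0, 1], [1, 1, 0, 1, 0], [1, 1, 1, 0, 3]]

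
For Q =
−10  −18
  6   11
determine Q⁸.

[[−764, −1530], [510, 1021]]

tr Q = 1 and det Q = −2, so the characteristic polynomial is λ² − (1)λ + (−2) with roots 2 and −1.
Eigenvectors give P = [[−3, −2], [2, 1]] with P⁻¹ = [[1, 2], [−2, −3]], and Q = P·diag(2, −1)·P⁻¹.
Then Q⁸ = P·diag(256, 1)·P⁻¹ = [[−768, −2], [512, 1]] · [[1, 2], [−2, −3]] = [[−764, −1530], [510, 1021]].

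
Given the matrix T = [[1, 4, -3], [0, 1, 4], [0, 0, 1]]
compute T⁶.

[[1, 24, 222], [0, 1, 24], [0, 0, 1]]

T = I + N where N = [[0, 4, -3], [0, 0, 4], [0, 0, 0]] is strictly upper-triangular, so N³ = 0.
(I + N)⁶ = I + 6·N + 15·N² = [[1, 24, 222], [0, 1, 24], [0, 0, 1]].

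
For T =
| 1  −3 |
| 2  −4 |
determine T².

[[−5, 9], [−6, 10]]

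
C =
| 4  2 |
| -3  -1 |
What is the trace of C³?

9

tr C = 3 and det C = 2, so the characteristic polynomial is λ² − (3)λ + (2) with roots 1 and 2.
Eigenvectors give P = [[-2, -1], [3, 1]] with P⁻¹ = [[1, 1], [-3, -2]], and C = P·diag(1, 2)·P⁻¹.
Then C³ = P·diag(1, 8)·P⁻¹ = [[-2, -8], [3, 8]] · [[1, 1], [-3, -2]] = [[22, 14], [-21, -13]].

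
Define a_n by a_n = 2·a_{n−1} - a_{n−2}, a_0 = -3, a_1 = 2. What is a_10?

47

With companion matrix A = [[2, -1], [1, 0]], [a_n, a_{n−1}]ᵀ = A·[a_{n−1}, a_{n−2}]ᵀ, so [a_10, a_9]ᵀ = A⁹·[a_1, a_0]ᵀ.
A⁹ = [[10, -9], [9, -8]], giving [a_10, a_9]ᵀ = [[47], [42]].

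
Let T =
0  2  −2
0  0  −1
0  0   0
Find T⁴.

[[0, 0, 0], [0, 0, 0], [0, 0, 0]]

T is strictly triangular, hence nilpotent: T³ = 0, so T⁴ = 0.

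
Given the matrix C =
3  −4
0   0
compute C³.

[[27, −36], [0, 0]]

C² = [[9, −12], [0, 0]]
C³ = [[27, −36], [0, 0]]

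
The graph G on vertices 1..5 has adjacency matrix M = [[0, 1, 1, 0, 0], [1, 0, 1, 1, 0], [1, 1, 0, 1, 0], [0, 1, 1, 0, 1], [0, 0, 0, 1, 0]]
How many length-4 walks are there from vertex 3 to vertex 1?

The number of length-4 walks from vertex 3 to vertex 1 is entry (3,1) of M⁴, where M is the adjacency matrix.
M² = [[2, 1, 1, 2, 0], [1, 3, 2, 1, 1], [1, 2, 3, 1, 1], [2, 1, 1, 3, 0], [0, 1, 1, 0, 1]]
M³ = [[2, 5, 5, 2, 2], [5, 4, 5, 6, 1], [5, 5, 4, 6, 1], [2, 6, 6, 2, 3], [2, 1, 1, 3, 0]]
M⁴ = [[10, 9, 9, 12, 2], [9, 16, 15, 10, 6], [9, 15, 16, 10, 6], [12, 10, 10, 15, 2], [2, 6, 6, 2, 3]]

9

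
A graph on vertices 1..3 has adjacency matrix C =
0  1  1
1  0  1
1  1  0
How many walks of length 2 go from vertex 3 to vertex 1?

The number of length-2 walks from vertex 3 to vertex 1 is entry (3,1) of C², where C is the adjacency matrix.
C² = [[2, 1, 1], [1, 2, 1], [1, 1, 2]]

1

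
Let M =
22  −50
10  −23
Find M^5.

tr M = −1 and det M = −6, so the characteristic polynomial is λ² − (−1)λ + (−6) with roots −3 and 2.
Eigenvectors give P = [[2, 5], [1, 2]] with P⁻¹ = [[−2, 5], [1, −2]], and M = P·diag(−3, 2)·P⁻¹.
Then M^5 = P·diag(−243, 32)·P⁻¹ = [[−486, 160], [−243, 64]] · [[−2, 5], [1, −2]] = [[1132, −2750], [550, −1343]].

[[1132, −2750], [550, −1343]]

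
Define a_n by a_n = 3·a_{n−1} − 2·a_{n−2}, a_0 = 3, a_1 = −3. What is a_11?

−12279

With companion matrix Q = [[3, −2], [1, 0]], [a_n, a_{n−1}]ᵀ = Q·[a_{n−1}, a_{n−2}]ᵀ, so [a_11, a_10]ᵀ = Q^10·[a_1, a_0]ᵀ.
Q^10 = [[2047, −2046], [1023, −1022]], giving [a_11, a_10]ᵀ = [[−12279], [−6135]].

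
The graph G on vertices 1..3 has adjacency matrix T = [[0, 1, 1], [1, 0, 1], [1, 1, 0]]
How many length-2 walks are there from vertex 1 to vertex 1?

The number of length-2 walks from vertex 1 to vertex 1 is entry (1,1) of T^2, where T is the adjacency matrix.
T^2 = [[2, 1, 1], [1, 2, 1], [1, 1, 2]]

2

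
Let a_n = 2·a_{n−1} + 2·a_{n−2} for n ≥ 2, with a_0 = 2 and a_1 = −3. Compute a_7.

−504

With companion matrix B = [[2, 2], [1, 0]], [a_n, a_{n−1}]ᵀ = B·[a_{n−1}, a_{n−2}]ᵀ, so [a_7, a_6]ᵀ = B^6·[a_1, a_0]ᵀ.
B^6 = [[328, 240], [120, 88]], giving [a_7, a_6]ᵀ = [[−504], [−184]].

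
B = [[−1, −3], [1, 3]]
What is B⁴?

B² = [[−2, −6], [2, 6]]
B³ = [[−4, −12], [4, 12]]
B⁴ = [[−8, −24], [8, 24]]

[[−8, −24], [8, 24]]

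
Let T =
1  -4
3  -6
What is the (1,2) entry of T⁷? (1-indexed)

tr T = -5 and det T = 6, so the characteristic polynomial is λ² − (-5)λ + (6) with roots -3 and -2.
Eigenvectors give P = [[1, 4], [1, 3]] with P⁻¹ = [[-3, 4], [1, -1]], and T = P·diag(-3, -2)·P⁻¹.
Then T⁷ = P·diag(-2187, -128)·P⁻¹ = [[-2187, -512], [-2187, -384]] · [[-3, 4], [1, -1]] = [[6049, -8236], [6177, -8364]].

-8236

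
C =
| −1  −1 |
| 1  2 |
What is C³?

[[−1, −2], [2, 5]]

C² = [[0, −1], [1, 3]]
C³ = [[−1, −2], [2, 5]]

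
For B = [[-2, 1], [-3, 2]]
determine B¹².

B² = I (check: tr B = 0 and det B = -1), so B¹² = I since 12 is even.

[[1, 0], [0, 1]]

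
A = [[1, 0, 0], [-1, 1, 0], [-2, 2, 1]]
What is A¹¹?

[[1, 0, 0], [-11, 1, 0], [-132, 22, 1]]

A = I + N where N = [[0, 0, 0], [-1, 0, 0], [-2, 2, 0]] is strictly lower-triangular, so N³ = 0.
(I + N)¹¹ = I + 11·N + 55·N² = [[1, 0, 0], [-11, 1, 0], [-132, 22, 1]].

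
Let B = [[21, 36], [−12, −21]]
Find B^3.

tr B = 0 and det B = −9, so the characteristic polynomial is λ² − (0)λ + (−9) with roots −3 and 3.
Eigenvectors give P = [[−3, −2], [2, 1]] with P⁻¹ = [[1, 2], [−2, −3]], and B = P·diag(−3, 3)·P⁻¹.
Then B^3 = P·diag(−27, 27)·P⁻¹ = [[81, −54], [−54, 27]] · [[1, 2], [−2, −3]] = [[189, 324], [−108, −189]].

[[189, 324], [−108, −189]]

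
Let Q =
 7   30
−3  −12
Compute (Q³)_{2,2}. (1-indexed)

tr Q = −5 and det Q = 6, so the characteristic polynomial is λ² − (−5)λ + (6) with roots −3 and −2.
Eigenvectors give P = [[−3, 10], [1, −3]] with P⁻¹ = [[3, 10], [1, 3]], and Q = P·diag(−3, −2)·P⁻¹.
Then Q³ = P·diag(−27, −8)·P⁻¹ = [[81, −80], [−27, 24]] · [[3, 10], [1, 3]] = [[163, 570], [−57, −198]].

−198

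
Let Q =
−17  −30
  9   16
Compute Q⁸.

tr Q = −1 and det Q = −2, so the characteristic polynomial is λ² − (−1)λ + (−2) with roots −2 and 1.
Eigenvectors give P = [[2, 5], [−1, −3]] with P⁻¹ = [[3, 5], [−1, −2]], and Q = P·diag(−2, 1)·P⁻¹.
Then Q⁸ = P·diag(256, 1)·P⁻¹ = [[512, 5], [−256, −3]] · [[3, 5], [−1, −2]] = [[1531, 2550], [−765, −1274]].

[[1531, 2550], [−765, −1274]]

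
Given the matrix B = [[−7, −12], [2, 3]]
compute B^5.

[[−727, −1452], [242, 483]]

tr B = −4 and det B = 3, so the characteristic polynomial is λ² − (−4)λ + (3) with roots −1 and −3.
Eigenvectors give P = [[−2, 3], [1, −1]] with P⁻¹ = [[1, 3], [1, 2]], and B = P·diag(−1, −3)·P⁻¹.
Then B^5 = P·diag(−1, −243)·P⁻¹ = [[2, −729], [−1, 243]] · [[1, 3], [1, 2]] = [[−727, −1452], [242, 483]].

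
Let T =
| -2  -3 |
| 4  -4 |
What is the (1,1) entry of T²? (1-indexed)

-8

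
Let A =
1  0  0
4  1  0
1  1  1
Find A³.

A = I + N where N = [[0, 0, 0], [4, 0, 0], [1, 1, 0]] is strictly lower-triangular, so N³ = 0.
(I + N)³ = I + 3·N + 3·N² = [[1, 0, 0], [12, 1, 0], [15, 3, 1]].

[[1, 0, 0], [12, 1, 0], [15, 3, 1]]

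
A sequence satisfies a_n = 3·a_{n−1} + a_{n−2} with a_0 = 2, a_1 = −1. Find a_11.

−55807

With companion matrix T = [[3, 1], [1, 0]], [a_n, a_{n−1}]ᵀ = T·[a_{n−1}, a_{n−2}]ᵀ, so [a_11, a_10]ᵀ = T¹⁰·[a_1, a_0]ᵀ.
T¹⁰ = [[141481, 42837], [42837, 12970]], giving [a_11, a_10]ᵀ = [[−55807], [−16897]].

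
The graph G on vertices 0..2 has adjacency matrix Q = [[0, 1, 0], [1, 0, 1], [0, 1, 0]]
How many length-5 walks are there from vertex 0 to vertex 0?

0

The number of length-5 walks from vertex 0 to vertex 0 is entry (0,0) of Q⁵, where Q is the adjacency matrix.
Q² = [[1, 0, 1], [0, 2, 0], [1, 0, 1]]
Q³ = [[0, 2, 0], [2, 0, 2], [0, 2, 0]]
Q⁴ = [[2, 0, 2], [0, 4, 0], [2, 0, 2]]
Q⁵ = [[0, 4, 0], [4, 0, 4], [0, 4, 0]]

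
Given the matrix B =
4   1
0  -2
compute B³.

B² = [[16, 2], [0, 4]]
B³ = [[64, 12], [0, -8]]

[[64, 12], [0, -8]]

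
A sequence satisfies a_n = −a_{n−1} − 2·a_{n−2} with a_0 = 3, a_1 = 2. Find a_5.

With companion matrix C = [[−1, −2], [1, 0]], [a_n, a_{n−1}]ᵀ = C·[a_{n−1}, a_{n−2}]ᵀ, so [a_5, a_4]ᵀ = C⁴·[a_1, a_0]ᵀ.
C⁴ = [[−1, −6], [3, 2]], giving [a_5, a_4]ᵀ = [[−20], [12]].

−20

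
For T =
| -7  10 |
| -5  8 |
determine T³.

[[-43, 70], [-35, 62]]

tr T = 1 and det T = -6, so the characteristic polynomial is λ² − (1)λ + (-6) with roots -2 and 3.
Eigenvectors give P = [[2, -1], [1, -1]] with P⁻¹ = [[1, -1], [1, -2]], and T = P·diag(-2, 3)·P⁻¹.
Then T³ = P·diag(-8, 27)·P⁻¹ = [[-16, -27], [-8, -27]] · [[1, -1], [1, -2]] = [[-43, 70], [-35, 62]].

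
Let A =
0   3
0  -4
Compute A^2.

[[0, -12], [0, 16]]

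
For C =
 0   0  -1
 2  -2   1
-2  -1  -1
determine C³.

[[0, -3, -2], [16, -1, 14], [2, -8, 1]]

C² = [[2, 1, 1], [-6, 3, -5], [0, 3, 2]]
C³ = [[0, -3, -2], [16, -1, 14], [2, -8, 1]]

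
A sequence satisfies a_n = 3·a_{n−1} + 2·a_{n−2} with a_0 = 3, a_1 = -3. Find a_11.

With companion matrix B = [[3, 2], [1, 0]], [a_n, a_{n−1}]ᵀ = B·[a_{n−1}, a_{n−2}]ᵀ, so [a_11, a_10]ᵀ = B¹⁰·[a_1, a_0]ᵀ.
B¹⁰ = [[283667, 159294], [79647, 44726]], giving [a_11, a_10]ᵀ = [[-373119], [-104763]].

-373119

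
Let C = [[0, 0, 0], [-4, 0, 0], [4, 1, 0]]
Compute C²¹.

[[0, 0, 0], [0, 0, 0], [0, 0, 0]]

C is strictly triangular, hence nilpotent: C³ = 0, so C²¹ = 0.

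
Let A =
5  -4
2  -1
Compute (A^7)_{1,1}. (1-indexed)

4373

tr A = 4 and det A = 3, so the characteristic polynomial is λ² − (4)λ + (3) with roots 3 and 1.
Eigenvectors give P = [[2, 1], [1, 1]] with P⁻¹ = [[1, -1], [-1, 2]], and A = P·diag(3, 1)·P⁻¹.
Then A^7 = P·diag(2187, 1)·P⁻¹ = [[4374, 1], [2187, 1]] · [[1, -1], [-1, 2]] = [[4373, -4372], [2186, -2185]].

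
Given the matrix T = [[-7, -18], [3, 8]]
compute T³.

tr T = 1 and det T = -2, so the characteristic polynomial is λ² − (1)λ + (-2) with roots 2 and -1.
Eigenvectors give P = [[2, -3], [-1, 1]] with P⁻¹ = [[-1, -3], [-1, -2]], and T = P·diag(2, -1)·P⁻¹.
Then T³ = P·diag(8, -1)·P⁻¹ = [[16, 3], [-8, -1]] · [[-1, -3], [-1, -2]] = [[-19, -54], [9, 26]].

[[-19, -54], [9, 26]]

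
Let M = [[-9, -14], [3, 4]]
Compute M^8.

tr M = -5 and det M = 6, so the characteristic polynomial is λ² − (-5)λ + (6) with roots -2 and -3.
Eigenvectors give P = [[-2, 7], [1, -3]] with P⁻¹ = [[3, 7], [1, 2]], and M = P·diag(-2, -3)·P⁻¹.
Then M^8 = P·diag(256, 6561)·P⁻¹ = [[-512, 45927], [256, -19683]] · [[3, 7], [1, 2]] = [[44391, 88270], [-18915, -37574]].

[[44391, 88270], [-18915, -37574]]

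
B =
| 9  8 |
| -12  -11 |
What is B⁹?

tr B = -2 and det B = -3, so the characteristic polynomial is λ² − (-2)λ + (-3) with roots -3 and 1.
Eigenvectors give P = [[2, -1], [-3, 1]] with P⁻¹ = [[-1, -1], [-3, -2]], and B = P·diag(-3, 1)·P⁻¹.
Then B⁹ = P·diag(-19683, 1)·P⁻¹ = [[-39366, -1], [59049, 1]] · [[-1, -1], [-3, -2]] = [[39369, 39368], [-59052, -59051]].

[[39369, 39368], [-59052, -59051]]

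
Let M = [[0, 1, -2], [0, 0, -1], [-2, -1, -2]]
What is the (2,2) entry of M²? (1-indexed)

1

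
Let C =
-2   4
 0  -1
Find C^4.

C^2 = [[4, -12], [0, 1]]
C^3 = [[-8, 28], [0, -1]]
C^4 = [[16, -60], [0, 1]]

[[16, -60], [0, 1]]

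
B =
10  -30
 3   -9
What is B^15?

B² = B (a projection; rank 1, trace 1), so B^15 = B.

[[10, -30], [3, -9]]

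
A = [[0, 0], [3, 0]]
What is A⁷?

A is strictly triangular, hence nilpotent: A² = 0, so A⁷ = 0.

[[0, 0], [0, 0]]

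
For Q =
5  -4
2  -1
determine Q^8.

tr Q = 4 and det Q = 3, so the characteristic polynomial is λ² − (4)λ + (3) with roots 3 and 1.
Eigenvectors give P = [[2, 1], [1, 1]] with P⁻¹ = [[1, -1], [-1, 2]], and Q = P·diag(3, 1)·P⁻¹.
Then Q^8 = P·diag(6561, 1)·P⁻¹ = [[13122, 1], [6561, 1]] · [[1, -1], [-1, 2]] = [[13121, -13120], [6560, -6559]].

[[13121, -13120], [6560, -6559]]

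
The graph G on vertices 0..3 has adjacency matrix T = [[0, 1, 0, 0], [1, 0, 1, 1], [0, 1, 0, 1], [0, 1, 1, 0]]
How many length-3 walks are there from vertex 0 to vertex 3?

The number of length-3 walks from vertex 0 to vertex 3 is entry (0,3) of T^3, where T is the adjacency matrix.
T^2 = [[1, 0, 1, 1], [0, 3, 1, 1], [1, 1, 2, 1], [1, 1, 1, 2]]
T^3 = [[0, 3, 1, 1], [3, 2, 4, 4], [1, 4, 2, 3], [1, 4, 3, 2]]

1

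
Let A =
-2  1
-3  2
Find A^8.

[[1, 0], [0, 1]]

A² = I (check: tr A = 0 and det A = -1), so A^8 = I since 8 is even.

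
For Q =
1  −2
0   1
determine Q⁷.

[[1, −14], [0, 1]]

Q = I + N where N = [[0, −2], [0, 0]] is strictly upper-triangular, so N² = 0.
(I + N)⁷ = I + 7·N = [[1, −14], [0, 1]].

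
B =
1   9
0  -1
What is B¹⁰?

B² = I (check: tr B = 0 and det B = -1), so B¹⁰ = I since 10 is even.

[[1, 0], [0, 1]]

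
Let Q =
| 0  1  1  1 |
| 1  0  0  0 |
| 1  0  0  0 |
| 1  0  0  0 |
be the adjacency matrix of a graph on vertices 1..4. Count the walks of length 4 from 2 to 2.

3

The number of length-4 walks from vertex 2 to vertex 2 is entry (2,2) of Q⁴, where Q is the adjacency matrix.
Q² = [[3, 0, 0, 0], [0, 1, 1, 1], [0, 1, 1, 1], [0, 1, 1, 1]]
Q³ = [[0, 3, 3, 3], [3, 0, 0, 0], [3, 0, 0, 0], [3, 0, 0, 0]]
Q⁴ = [[9, 0, 0, 0], [0, 3, 3, 3], [0, 3, 3, 3], [0, 3, 3, 3]]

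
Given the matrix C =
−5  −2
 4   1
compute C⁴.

[[161, 80], [−160, −79]]

tr C = −4 and det C = 3, so the characteristic polynomial is λ² − (−4)λ + (3) with roots −1 and −3.
Eigenvectors give P = [[1, 1], [−2, −1]] with P⁻¹ = [[−1, −1], [2, 1]], and C = P·diag(−1, −3)·P⁻¹.
Then C⁴ = P·diag(1, 81)·P⁻¹ = [[1, 81], [−2, −81]] · [[−1, −1], [2, 1]] = [[161, 80], [−160, −79]].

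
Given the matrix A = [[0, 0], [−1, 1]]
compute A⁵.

[[0, 0], [−1, 1]]

A² = A (a projection; rank 1, trace 1), so A⁵ = A.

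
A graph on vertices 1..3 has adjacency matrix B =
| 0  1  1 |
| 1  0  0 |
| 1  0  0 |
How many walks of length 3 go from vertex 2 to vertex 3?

0

The number of length-3 walks from vertex 2 to vertex 3 is entry (2,3) of B³, where B is the adjacency matrix.
B² = [[2, 0, 0], [0, 1, 1], [0, 1, 1]]
B³ = [[0, 2, 2], [2, 0, 0], [2, 0, 0]]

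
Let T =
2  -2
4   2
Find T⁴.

T² = [[-4, -8], [16, -4]]
T³ = [[-40, -8], [16, -40]]
T⁴ = [[-112, 64], [-128, -112]]

[[-112, 64], [-128, -112]]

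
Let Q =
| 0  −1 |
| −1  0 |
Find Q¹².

[[1, 0], [0, 1]]

Q² = I (check: tr Q = 0 and det Q = −1), so Q¹² = I since 12 is even.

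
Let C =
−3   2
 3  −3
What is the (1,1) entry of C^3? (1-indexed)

C^2 = [[15, −12], [−18, 15]]
C^3 = [[−81, 66], [99, −81]]

−81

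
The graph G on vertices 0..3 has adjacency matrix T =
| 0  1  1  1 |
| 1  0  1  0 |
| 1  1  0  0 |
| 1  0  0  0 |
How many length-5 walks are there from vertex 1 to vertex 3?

6

The number of length-5 walks from vertex 1 to vertex 3 is entry (1,3) of T^5, where T is the adjacency matrix.
T^2 = [[3, 1, 1, 0], [1, 2, 1, 1], [1, 1, 2, 1], [0, 1, 1, 1]]
T^3 = [[2, 4, 4, 3], [4, 2, 3, 1], [4, 3, 2, 1], [3, 1, 1, 0]]
T^4 = [[11, 6, 6, 2], [6, 7, 6, 4], [6, 6, 7, 4], [2, 4, 4, 3]]
T^5 = [[14, 17, 17, 11], [17, 12, 13, 6], [17, 13, 12, 6], [11, 6, 6, 2]]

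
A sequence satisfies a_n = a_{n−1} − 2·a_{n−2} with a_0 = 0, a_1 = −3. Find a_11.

With companion matrix B = [[1, −2], [1, 0]], [a_n, a_{n−1}]ᵀ = B·[a_{n−1}, a_{n−2}]ᵀ, so [a_11, a_10]ᵀ = B¹⁰·[a_1, a_0]ᵀ.
B¹⁰ = [[23, 22], [−11, 34]], giving [a_11, a_10]ᵀ = [[−69], [33]].

−69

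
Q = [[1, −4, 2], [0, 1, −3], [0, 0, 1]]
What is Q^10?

Q = I + N where N = [[0, −4, 2], [0, 0, −3], [0, 0, 0]] is strictly upper-triangular, so N^3 = 0.
(I + N)^10 = I + 10·N + 45·N^2 = [[1, −40, 560], [0, 1, −30], [0, 0, 1]].

[[1, −40, 560], [0, 1, −30], [0, 0, 1]]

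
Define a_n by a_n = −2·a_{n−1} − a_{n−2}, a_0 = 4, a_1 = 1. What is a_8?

−36

With companion matrix A = [[−2, −1], [1, 0]], [a_n, a_{n−1}]ᵀ = A·[a_{n−1}, a_{n−2}]ᵀ, so [a_8, a_7]ᵀ = A^7·[a_1, a_0]ᵀ.
A^7 = [[−8, −7], [7, 6]], giving [a_8, a_7]ᵀ = [[−36], [31]].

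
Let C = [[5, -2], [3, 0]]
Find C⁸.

[[19171, -12610], [18915, -12354]]

tr C = 5 and det C = 6, so the characteristic polynomial is λ² − (5)λ + (6) with roots 3 and 2.
Eigenvectors give P = [[-1, 2], [-1, 3]] with P⁻¹ = [[-3, 2], [-1, 1]], and C = P·diag(3, 2)·P⁻¹.
Then C⁸ = P·diag(6561, 256)·P⁻¹ = [[-6561, 512], [-6561, 768]] · [[-3, 2], [-1, 1]] = [[19171, -12610], [18915, -12354]].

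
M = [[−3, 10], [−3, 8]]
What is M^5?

[[−1023, 2110], [−633, 1298]]

tr M = 5 and det M = 6, so the characteristic polynomial is λ² − (5)λ + (6) with roots 3 and 2.
Eigenvectors give P = [[5, −2], [3, −1]] with P⁻¹ = [[−1, 2], [−3, 5]], and M = P·diag(3, 2)·P⁻¹.
Then M^5 = P·diag(243, 32)·P⁻¹ = [[1215, −64], [729, −32]] · [[−1, 2], [−3, 5]] = [[−1023, 2110], [−633, 1298]].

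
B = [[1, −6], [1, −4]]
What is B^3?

tr B = −3 and det B = 2, so the characteristic polynomial is λ² − (−3)λ + (2) with roots −1 and −2.
Eigenvectors give P = [[3, 2], [1, 1]] with P⁻¹ = [[1, −2], [−1, 3]], and B = P·diag(−1, −2)·P⁻¹.
Then B^3 = P·diag(−1, −8)·P⁻¹ = [[−3, −16], [−1, −8]] · [[1, −2], [−1, 3]] = [[13, −42], [7, −22]].

[[13, −42], [7, −22]]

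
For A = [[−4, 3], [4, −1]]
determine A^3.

[[−172, 99], [132, −73]]

A^2 = [[28, −15], [−20, 13]]
A^3 = [[−172, 99], [132, −73]]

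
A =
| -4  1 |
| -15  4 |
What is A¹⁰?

A² = I (check: tr A = 0 and det A = -1), so A¹⁰ = I since 10 is even.

[[1, 0], [0, 1]]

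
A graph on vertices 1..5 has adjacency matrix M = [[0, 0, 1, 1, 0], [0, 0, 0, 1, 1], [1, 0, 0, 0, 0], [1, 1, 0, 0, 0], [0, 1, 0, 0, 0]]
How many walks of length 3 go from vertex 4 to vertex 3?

0

The number of length-3 walks from vertex 4 to vertex 3 is entry (4,3) of M³, where M is the adjacency matrix.
M² = [[2, 1, 0, 0, 0], [1, 2, 0, 0, 0], [0, 0, 1, 1, 0], [0, 0, 1, 2, 1], [0, 0, 0, 1, 1]]
M³ = [[0, 0, 2, 3, 1], [0, 0, 1, 3, 2], [2, 1, 0, 0, 0], [3, 3, 0, 0, 0], [1, 2, 0, 0, 0]]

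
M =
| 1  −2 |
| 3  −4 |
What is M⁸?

[[−509, 510], [−765, 766]]

tr M = −3 and det M = 2, so the characteristic polynomial is λ² − (−3)λ + (2) with roots −2 and −1.
Eigenvectors give P = [[−2, 1], [−3, 1]] with P⁻¹ = [[1, −1], [3, −2]], and M = P·diag(−2, −1)·P⁻¹.
Then M⁸ = P·diag(256, 1)·P⁻¹ = [[−512, 1], [−768, 1]] · [[1, −1], [3, −2]] = [[−509, 510], [−765, 766]].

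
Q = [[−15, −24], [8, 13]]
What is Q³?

[[−111, −168], [56, 85]]

tr Q = −2 and det Q = −3, so the characteristic polynomial is λ² − (−2)λ + (−3) with roots −3 and 1.
Eigenvectors give P = [[−2, −3], [1, 2]] with P⁻¹ = [[−2, −3], [1, 2]], and Q = P·diag(−3, 1)·P⁻¹.
Then Q³ = P·diag(−27, 1)·P⁻¹ = [[54, −3], [−27, 2]] · [[−2, −3], [1, 2]] = [[−111, −168], [56, 85]].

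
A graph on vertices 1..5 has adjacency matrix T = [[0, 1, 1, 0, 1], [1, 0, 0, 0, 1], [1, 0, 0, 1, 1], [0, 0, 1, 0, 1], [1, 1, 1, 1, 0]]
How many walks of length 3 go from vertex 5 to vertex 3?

The number of length-3 walks from vertex 5 to vertex 3 is entry (5,3) of T³, where T is the adjacency matrix.
T² = [[3, 1, 1, 2, 2], [1, 2, 2, 1, 1], [1, 2, 3, 1, 2], [2, 1, 1, 2, 1], [2, 1, 2, 1, 4]]
T³ = [[4, 5, 7, 3, 7], [5, 2, 3, 3, 6], [7, 3, 4, 5, 7], [3, 3, 5, 2, 6], [7, 6, 7, 6, 6]]

7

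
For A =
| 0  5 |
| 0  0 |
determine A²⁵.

[[0, 0], [0, 0]]

A is strictly triangular, hence nilpotent: A² = 0, so A²⁵ = 0.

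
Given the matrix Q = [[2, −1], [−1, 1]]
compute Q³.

[[13, −8], [−8, 5]]

Q² = [[5, −3], [−3, 2]]
Q³ = [[13, −8], [−8, 5]]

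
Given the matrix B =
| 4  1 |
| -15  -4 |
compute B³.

B² = I (check: tr B = 0 and det B = -1), so B³ = B since 3 is odd.

[[4, 1], [-15, -4]]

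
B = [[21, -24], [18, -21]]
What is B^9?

tr B = 0 and det B = -9, so the characteristic polynomial is λ² − (0)λ + (-9) with roots 3 and -3.
Eigenvectors give P = [[4, -1], [3, -1]] with P⁻¹ = [[1, -1], [3, -4]], and B = P·diag(3, -3)·P⁻¹.
Then B^9 = P·diag(19683, -19683)·P⁻¹ = [[78732, 19683], [59049, 19683]] · [[1, -1], [3, -4]] = [[137781, -157464], [118098, -137781]].

[[137781, -157464], [118098, -137781]]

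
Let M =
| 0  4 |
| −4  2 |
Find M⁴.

M² = [[−16, 8], [−8, −12]]
M³ = [[−32, −48], [48, −56]]
M⁴ = [[192, −224], [224, 80]]

[[192, −224], [224, 80]]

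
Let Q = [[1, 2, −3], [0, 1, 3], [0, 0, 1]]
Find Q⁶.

Q = I + N where N = [[0, 2, −3], [0, 0, 3], [0, 0, 0]] is strictly upper-triangular, so N³ = 0.
(I + N)⁶ = I + 6·N + 15·N² = [[1, 12, 72], [0, 1, 18], [0, 0, 1]].

[[1, 12, 72], [0, 1, 18], [0, 0, 1]]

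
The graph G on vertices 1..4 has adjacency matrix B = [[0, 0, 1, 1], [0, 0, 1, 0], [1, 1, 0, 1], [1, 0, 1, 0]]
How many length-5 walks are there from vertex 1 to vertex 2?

The number of length-5 walks from vertex 1 to vertex 2 is entry (1,2) of B⁵, where B is the adjacency matrix.
B² = [[2, 1, 1, 1], [1, 1, 0, 1], [1, 0, 3, 1], [1, 1, 1, 2]]
B³ = [[2, 1, 4, 3], [1, 0, 3, 1], [4, 3, 2, 4], [3, 1, 4, 2]]
B⁴ = [[7, 4, 6, 6], [4, 3, 2, 4], [6, 2, 11, 6], [6, 4, 6, 7]]
B⁵ = [[12, 6, 17, 13], [6, 2, 11, 6], [17, 11, 14, 17], [13, 6, 17, 12]]

6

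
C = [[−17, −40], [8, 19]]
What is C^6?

tr C = 2 and det C = −3, so the characteristic polynomial is λ² − (2)λ + (−3) with roots 3 and −1.
Eigenvectors give P = [[−2, 5], [1, −2]] with P⁻¹ = [[2, 5], [1, 2]], and C = P·diag(3, −1)·P⁻¹.
Then C^6 = P·diag(729, 1)·P⁻¹ = [[−1458, 5], [729, −2]] · [[2, 5], [1, 2]] = [[−2911, −7280], [1456, 3641]].

[[−2911, −7280], [1456, 3641]]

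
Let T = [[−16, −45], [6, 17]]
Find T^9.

[[−2566, −7695], [1026, 3077]]

tr T = 1 and det T = −2, so the characteristic polynomial is λ² − (1)λ + (−2) with roots −1 and 2.
Eigenvectors give P = [[−3, −5], [1, 2]] with P⁻¹ = [[−2, −5], [1, 3]], and T = P·diag(−1, 2)·P⁻¹.
Then T^9 = P·diag(−1, 512)·P⁻¹ = [[3, −2560], [−1, 1024]] · [[−2, −5], [1, 3]] = [[−2566, −7695], [1026, 3077]].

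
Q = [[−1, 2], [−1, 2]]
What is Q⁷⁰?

Q² = Q (a projection; rank 1, trace 1), so Q⁷⁰ = Q.

[[−1, 2], [−1, 2]]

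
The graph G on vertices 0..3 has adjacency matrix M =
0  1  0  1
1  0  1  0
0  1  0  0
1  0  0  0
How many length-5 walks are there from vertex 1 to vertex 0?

The number of length-5 walks from vertex 1 to vertex 0 is entry (1,0) of M^5, where M is the adjacency matrix.
M^2 = [[2, 0, 1, 0], [0, 2, 0, 1], [1, 0, 1, 0], [0, 1, 0, 1]]
M^3 = [[0, 3, 0, 2], [3, 0, 2, 0], [0, 2, 0, 1], [2, 0, 1, 0]]
M^4 = [[5, 0, 3, 0], [0, 5, 0, 3], [3, 0, 2, 0], [0, 3, 0, 2]]
M^5 = [[0, 8, 0, 5], [8, 0, 5, 0], [0, 5, 0, 3], [5, 0, 3, 0]]

8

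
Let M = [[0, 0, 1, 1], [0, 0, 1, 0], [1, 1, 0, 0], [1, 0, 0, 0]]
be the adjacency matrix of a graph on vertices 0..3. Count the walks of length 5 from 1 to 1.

The number of length-5 walks from vertex 1 to vertex 1 is entry (1,1) of M⁵, where M is the adjacency matrix.
M² = [[2, 1, 0, 0], [1, 1, 0, 0], [0, 0, 2, 1], [0, 0, 1, 1]]
M³ = [[0, 0, 3, 2], [0, 0, 2, 1], [3, 2, 0, 0], [2, 1, 0, 0]]
M⁴ = [[5, 3, 0, 0], [3, 2, 0, 0], [0, 0, 5, 3], [0, 0, 3, 2]]
M⁵ = [[0, 0, 8, 5], [0, 0, 5, 3], [8, 5, 0, 0], [5, 3, 0, 0]]

0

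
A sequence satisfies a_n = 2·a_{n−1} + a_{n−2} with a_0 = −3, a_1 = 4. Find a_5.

80

With companion matrix C = [[2, 1], [1, 0]], [a_n, a_{n−1}]ᵀ = C·[a_{n−1}, a_{n−2}]ᵀ, so [a_5, a_4]ᵀ = C^4·[a_1, a_0]ᵀ.
C^4 = [[29, 12], [12, 5]], giving [a_5, a_4]ᵀ = [[80], [33]].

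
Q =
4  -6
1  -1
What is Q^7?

tr Q = 3 and det Q = 2, so the characteristic polynomial is λ² − (3)λ + (2) with roots 2 and 1.
Eigenvectors give P = [[3, 2], [1, 1]] with P⁻¹ = [[1, -2], [-1, 3]], and Q = P·diag(2, 1)·P⁻¹.
Then Q^7 = P·diag(128, 1)·P⁻¹ = [[384, 2], [128, 1]] · [[1, -2], [-1, 3]] = [[382, -762], [127, -253]].

[[382, -762], [127, -253]]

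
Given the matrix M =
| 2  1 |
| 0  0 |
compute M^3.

M^2 = [[4, 2], [0, 0]]
M^3 = [[8, 4], [0, 0]]

[[8, 4], [0, 0]]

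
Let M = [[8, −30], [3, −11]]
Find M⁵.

[[278, −930], [93, −311]]

tr M = −3 and det M = 2, so the characteristic polynomial is λ² − (−3)λ + (2) with roots −1 and −2.
Eigenvectors give P = [[10, 3], [3, 1]] with P⁻¹ = [[1, −3], [−3, 10]], and M = P·diag(−1, −2)·P⁻¹.
Then M⁵ = P·diag(−1, −32)·P⁻¹ = [[−10, −96], [−3, −32]] · [[1, −3], [−3, 10]] = [[278, −930], [93, −311]].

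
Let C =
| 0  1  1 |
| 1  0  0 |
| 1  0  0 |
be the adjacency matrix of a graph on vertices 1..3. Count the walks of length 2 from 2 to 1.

0

The number of length-2 walks from vertex 2 to vertex 1 is entry (2,1) of C^2, where C is the adjacency matrix.
C^2 = [[2, 0, 0], [0, 1, 1], [0, 1, 1]]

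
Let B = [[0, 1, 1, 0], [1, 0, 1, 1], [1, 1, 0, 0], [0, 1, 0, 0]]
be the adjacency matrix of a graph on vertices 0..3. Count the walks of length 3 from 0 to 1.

The number of length-3 walks from vertex 0 to vertex 1 is entry (0,1) of B³, where B is the adjacency matrix.
B² = [[2, 1, 1, 1], [1, 3, 1, 0], [1, 1, 2, 1], [1, 0, 1, 1]]
B³ = [[2, 4, 3, 1], [4, 2, 4, 3], [3, 4, 2, 1], [1, 3, 1, 0]]

4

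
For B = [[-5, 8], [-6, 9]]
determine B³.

tr B = 4 and det B = 3, so the characteristic polynomial is λ² − (4)λ + (3) with roots 1 and 3.
Eigenvectors give P = [[4, 1], [3, 1]] with P⁻¹ = [[1, -1], [-3, 4]], and B = P·diag(1, 3)·P⁻¹.
Then B³ = P·diag(1, 27)·P⁻¹ = [[4, 27], [3, 27]] · [[1, -1], [-3, 4]] = [[-77, 104], [-78, 105]].

[[-77, 104], [-78, 105]]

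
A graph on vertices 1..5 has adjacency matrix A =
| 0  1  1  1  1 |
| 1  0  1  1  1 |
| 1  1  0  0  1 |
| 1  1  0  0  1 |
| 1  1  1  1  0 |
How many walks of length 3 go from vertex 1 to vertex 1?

10

The number of length-3 walks from vertex 1 to vertex 1 is entry (1,1) of A^3, where A is the adjacency matrix.
A^2 = [[4, 3, 2, 2, 3], [3, 4, 2, 2, 3], [2, 2, 3, 3, 2], [2, 2, 3, 3, 2], [3, 3, 2, 2, 4]]
A^3 = [[10, 11, 10, 10, 11], [11, 10, 10, 10, 11], [10, 10, 6, 6, 10], [10, 10, 6, 6, 10], [11, 11, 10, 10, 10]]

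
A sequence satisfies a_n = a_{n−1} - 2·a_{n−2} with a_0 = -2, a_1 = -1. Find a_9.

5

With companion matrix C = [[1, -2], [1, 0]], [a_n, a_{n−1}]ᵀ = C·[a_{n−1}, a_{n−2}]ᵀ, so [a_9, a_8]ᵀ = C⁸·[a_1, a_0]ᵀ.
C⁸ = [[-17, 6], [-3, -14]], giving [a_9, a_8]ᵀ = [[5], [31]].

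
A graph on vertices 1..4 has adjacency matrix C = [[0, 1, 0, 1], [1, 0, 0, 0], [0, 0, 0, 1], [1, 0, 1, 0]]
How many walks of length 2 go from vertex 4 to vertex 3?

0

The number of length-2 walks from vertex 4 to vertex 3 is entry (4,3) of C², where C is the adjacency matrix.
C² = [[2, 0, 1, 0], [0, 1, 0, 1], [1, 0, 1, 0], [0, 1, 0, 2]]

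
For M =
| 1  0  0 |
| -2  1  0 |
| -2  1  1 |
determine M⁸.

M = I + N where N = [[0, 0, 0], [-2, 0, 0], [-2, 1, 0]] is strictly lower-triangular, so N³ = 0.
(I + N)⁸ = I + 8·N + 28·N² = [[1, 0, 0], [-16, 1, 0], [-72, 8, 1]].

[[1, 0, 0], [-16, 1, 0], [-72, 8, 1]]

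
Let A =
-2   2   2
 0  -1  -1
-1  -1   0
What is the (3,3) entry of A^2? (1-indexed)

-1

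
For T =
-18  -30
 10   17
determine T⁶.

[[2724, 3990], [-1330, -1931]]

tr T = -1 and det T = -6, so the characteristic polynomial is λ² − (-1)λ + (-6) with roots -3 and 2.
Eigenvectors give P = [[-2, 3], [1, -2]] with P⁻¹ = [[-2, -3], [-1, -2]], and T = P·diag(-3, 2)·P⁻¹.
Then T⁶ = P·diag(729, 64)·P⁻¹ = [[-1458, 192], [729, -128]] · [[-2, -3], [-1, -2]] = [[2724, 3990], [-1330, -1931]].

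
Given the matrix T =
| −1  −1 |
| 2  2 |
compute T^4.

T² = T (a projection; rank 1, trace 1), so T^4 = T.

[[−1, −1], [2, 2]]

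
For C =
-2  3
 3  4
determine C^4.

C^2 = [[13, 6], [6, 25]]
C^3 = [[-8, 63], [63, 118]]
C^4 = [[205, 228], [228, 661]]

[[205, 228], [228, 661]]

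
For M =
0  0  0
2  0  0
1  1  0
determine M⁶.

[[0, 0, 0], [0, 0, 0], [0, 0, 0]]

M is strictly triangular, hence nilpotent: M³ = 0, so M⁶ = 0.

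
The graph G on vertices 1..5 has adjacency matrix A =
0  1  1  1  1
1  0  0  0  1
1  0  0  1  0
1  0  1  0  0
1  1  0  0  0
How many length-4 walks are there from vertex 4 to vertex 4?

8

The number of length-4 walks from vertex 4 to vertex 4 is entry (4,4) of A⁴, where A is the adjacency matrix.
A² = [[4, 1, 1, 1, 1], [1, 2, 1, 1, 1], [1, 1, 2, 1, 1], [1, 1, 1, 2, 1], [1, 1, 1, 1, 2]]
A³ = [[4, 5, 5, 5, 5], [5, 2, 2, 2, 3], [5, 2, 2, 3, 2], [5, 2, 3, 2, 2], [5, 3, 2, 2, 2]]
A⁴ = [[20, 9, 9, 9, 9], [9, 8, 7, 7, 7], [9, 7, 8, 7, 7], [9, 7, 7, 8, 7], [9, 7, 7, 7, 8]]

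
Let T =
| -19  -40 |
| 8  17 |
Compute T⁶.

[[3641, 7280], [-1456, -2911]]

tr T = -2 and det T = -3, so the characteristic polynomial is λ² − (-2)λ + (-3) with roots 1 and -3.
Eigenvectors give P = [[-2, 5], [1, -2]] with P⁻¹ = [[2, 5], [1, 2]], and T = P·diag(1, -3)·P⁻¹.
Then T⁶ = P·diag(1, 729)·P⁻¹ = [[-2, 3645], [1, -1458]] · [[2, 5], [1, 2]] = [[3641, 7280], [-1456, -2911]].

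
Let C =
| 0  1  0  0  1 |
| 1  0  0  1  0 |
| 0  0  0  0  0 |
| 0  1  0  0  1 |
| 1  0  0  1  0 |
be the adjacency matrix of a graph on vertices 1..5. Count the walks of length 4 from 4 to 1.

8

The number of length-4 walks from vertex 4 to vertex 1 is entry (4,1) of C⁴, where C is the adjacency matrix.
C² = [[2, 0, 0, 2, 0], [0, 2, 0, 0, 2], [0, 0, 0, 0, 0], [2, 0, 0, 2, 0], [0, 2, 0, 0, 2]]
C³ = [[0, 4, 0, 0, 4], [4, 0, 0, 4, 0], [0, 0, 0, 0, 0], [0, 4, 0, 0, 4], [4, 0, 0, 4, 0]]
C⁴ = [[8, 0, 0, 8, 0], [0, 8, 0, 0, 8], [0, 0, 0, 0, 0], [8, 0, 0, 8, 0], [0, 8, 0, 0, 8]]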